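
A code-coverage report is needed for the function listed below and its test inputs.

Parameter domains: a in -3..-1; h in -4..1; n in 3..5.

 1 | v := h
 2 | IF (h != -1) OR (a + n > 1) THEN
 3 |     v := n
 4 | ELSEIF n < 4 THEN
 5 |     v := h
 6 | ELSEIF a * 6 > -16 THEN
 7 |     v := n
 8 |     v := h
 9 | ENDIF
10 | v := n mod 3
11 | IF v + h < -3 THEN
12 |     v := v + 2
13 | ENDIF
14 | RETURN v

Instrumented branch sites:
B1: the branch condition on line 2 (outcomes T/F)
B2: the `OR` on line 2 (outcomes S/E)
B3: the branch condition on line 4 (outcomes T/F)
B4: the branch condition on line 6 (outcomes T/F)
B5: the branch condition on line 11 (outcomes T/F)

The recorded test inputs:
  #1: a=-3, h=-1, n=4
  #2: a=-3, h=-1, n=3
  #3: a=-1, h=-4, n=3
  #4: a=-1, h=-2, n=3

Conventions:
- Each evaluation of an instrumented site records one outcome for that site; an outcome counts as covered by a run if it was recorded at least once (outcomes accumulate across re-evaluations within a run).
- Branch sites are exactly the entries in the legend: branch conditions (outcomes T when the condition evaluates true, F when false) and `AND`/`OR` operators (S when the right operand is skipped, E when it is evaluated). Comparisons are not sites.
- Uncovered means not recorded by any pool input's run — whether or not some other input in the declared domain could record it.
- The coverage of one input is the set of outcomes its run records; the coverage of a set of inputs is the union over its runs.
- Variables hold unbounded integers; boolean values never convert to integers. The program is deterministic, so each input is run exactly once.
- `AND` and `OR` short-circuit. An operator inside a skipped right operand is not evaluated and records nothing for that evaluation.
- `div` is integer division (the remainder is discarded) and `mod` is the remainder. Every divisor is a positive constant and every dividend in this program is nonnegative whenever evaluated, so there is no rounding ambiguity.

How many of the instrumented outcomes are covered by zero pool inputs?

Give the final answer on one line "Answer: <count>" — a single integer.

run #1 (a=-3, h=-1, n=4) runs B2->E, B1->F, B3->F, B4->F, B5->F; records B1=F, B2=E, B3=F, B4=F, B5=F
run #2 (a=-3, h=-1, n=3) runs B2->E, B1->F, B3->T, B5->F; records B1=F, B2=E, B3=T, B5=F
run #3 (a=-1, h=-4, n=3) runs B2->S, B1->T, B5->T; records B1=T, B2=S, B5=T
run #4 (a=-1, h=-2, n=3) runs B2->S, B1->T, B5->F; records B1=T, B2=S, B5=F
union over the pool: B1=T, B1=F, B2=S, B2=E, B3=T, B3=F, B4=F, B5=T, B5=F
uncovered (1 of 10): B4=T

Answer: 1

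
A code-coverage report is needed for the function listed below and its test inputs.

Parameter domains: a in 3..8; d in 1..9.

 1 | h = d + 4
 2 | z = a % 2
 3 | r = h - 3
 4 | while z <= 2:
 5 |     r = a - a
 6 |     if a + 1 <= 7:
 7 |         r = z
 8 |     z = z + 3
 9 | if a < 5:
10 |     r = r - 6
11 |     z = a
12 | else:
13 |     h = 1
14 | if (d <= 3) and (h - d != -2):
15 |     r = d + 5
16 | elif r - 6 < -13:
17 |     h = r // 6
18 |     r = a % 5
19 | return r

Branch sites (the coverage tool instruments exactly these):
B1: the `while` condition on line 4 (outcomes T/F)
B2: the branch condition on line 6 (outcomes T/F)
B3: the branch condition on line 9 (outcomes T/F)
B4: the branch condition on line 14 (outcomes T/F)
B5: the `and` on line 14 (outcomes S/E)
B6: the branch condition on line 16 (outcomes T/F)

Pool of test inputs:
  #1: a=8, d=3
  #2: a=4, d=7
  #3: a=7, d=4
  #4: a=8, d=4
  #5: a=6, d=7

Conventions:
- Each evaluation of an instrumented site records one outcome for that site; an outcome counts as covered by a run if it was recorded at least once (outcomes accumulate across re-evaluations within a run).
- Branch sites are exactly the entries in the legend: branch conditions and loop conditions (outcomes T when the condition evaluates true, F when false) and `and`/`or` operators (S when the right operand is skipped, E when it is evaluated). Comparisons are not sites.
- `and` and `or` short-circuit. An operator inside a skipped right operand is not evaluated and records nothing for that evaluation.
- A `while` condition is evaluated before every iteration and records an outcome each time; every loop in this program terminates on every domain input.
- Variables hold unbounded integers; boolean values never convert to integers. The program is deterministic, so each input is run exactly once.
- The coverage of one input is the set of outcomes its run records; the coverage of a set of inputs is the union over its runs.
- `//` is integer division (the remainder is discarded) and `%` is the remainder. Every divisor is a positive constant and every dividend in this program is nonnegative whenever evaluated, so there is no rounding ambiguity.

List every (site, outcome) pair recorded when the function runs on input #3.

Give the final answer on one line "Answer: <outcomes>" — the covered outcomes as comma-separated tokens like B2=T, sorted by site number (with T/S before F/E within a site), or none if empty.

Tracing the run of input #3 (a=7, d=4):
  B1->T, B2->F, B1->F, B3->F, B5->S, B4->F, B6->F
collecting distinct outcomes: B1=T, B1=F, B2=F, B3=F, B4=F, B5=S, B6=F

Answer: B1=T, B1=F, B2=F, B3=F, B4=F, B5=S, B6=F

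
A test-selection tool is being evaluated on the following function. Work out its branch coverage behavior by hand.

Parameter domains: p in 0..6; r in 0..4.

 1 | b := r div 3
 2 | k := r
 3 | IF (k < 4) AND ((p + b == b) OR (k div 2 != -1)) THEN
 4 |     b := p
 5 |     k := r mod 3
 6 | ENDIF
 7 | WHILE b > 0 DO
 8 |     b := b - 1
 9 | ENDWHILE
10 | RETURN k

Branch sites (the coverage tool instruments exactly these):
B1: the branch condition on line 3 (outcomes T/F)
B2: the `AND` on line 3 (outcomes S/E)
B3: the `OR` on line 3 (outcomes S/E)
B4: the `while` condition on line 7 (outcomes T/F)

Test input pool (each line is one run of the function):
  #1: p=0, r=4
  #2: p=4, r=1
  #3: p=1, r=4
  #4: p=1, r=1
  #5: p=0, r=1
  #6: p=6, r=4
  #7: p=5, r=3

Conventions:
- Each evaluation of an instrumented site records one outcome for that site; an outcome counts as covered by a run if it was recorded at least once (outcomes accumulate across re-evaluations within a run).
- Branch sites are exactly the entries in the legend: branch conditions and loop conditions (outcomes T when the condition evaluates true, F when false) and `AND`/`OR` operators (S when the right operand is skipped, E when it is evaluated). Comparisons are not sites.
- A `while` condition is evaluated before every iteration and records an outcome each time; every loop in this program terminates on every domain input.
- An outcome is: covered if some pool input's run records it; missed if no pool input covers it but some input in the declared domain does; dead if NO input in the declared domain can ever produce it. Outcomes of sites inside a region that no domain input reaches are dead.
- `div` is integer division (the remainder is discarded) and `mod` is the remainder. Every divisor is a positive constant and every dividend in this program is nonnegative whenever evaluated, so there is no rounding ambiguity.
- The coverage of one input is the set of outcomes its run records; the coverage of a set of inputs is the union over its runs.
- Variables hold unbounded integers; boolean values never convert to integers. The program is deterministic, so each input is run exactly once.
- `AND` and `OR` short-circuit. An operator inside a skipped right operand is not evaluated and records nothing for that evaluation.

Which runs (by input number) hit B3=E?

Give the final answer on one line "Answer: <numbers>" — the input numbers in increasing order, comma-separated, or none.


input #1 (p=0, r=4): never hits B3=E
input #2 (p=4, r=1): hits B3=E
input #3 (p=1, r=4): never hits B3=E
input #4 (p=1, r=1): hits B3=E
input #5 (p=0, r=1): never hits B3=E
input #6 (p=6, r=4): never hits B3=E
input #7 (p=5, r=3): hits B3=E
Answer: 2, 4, 7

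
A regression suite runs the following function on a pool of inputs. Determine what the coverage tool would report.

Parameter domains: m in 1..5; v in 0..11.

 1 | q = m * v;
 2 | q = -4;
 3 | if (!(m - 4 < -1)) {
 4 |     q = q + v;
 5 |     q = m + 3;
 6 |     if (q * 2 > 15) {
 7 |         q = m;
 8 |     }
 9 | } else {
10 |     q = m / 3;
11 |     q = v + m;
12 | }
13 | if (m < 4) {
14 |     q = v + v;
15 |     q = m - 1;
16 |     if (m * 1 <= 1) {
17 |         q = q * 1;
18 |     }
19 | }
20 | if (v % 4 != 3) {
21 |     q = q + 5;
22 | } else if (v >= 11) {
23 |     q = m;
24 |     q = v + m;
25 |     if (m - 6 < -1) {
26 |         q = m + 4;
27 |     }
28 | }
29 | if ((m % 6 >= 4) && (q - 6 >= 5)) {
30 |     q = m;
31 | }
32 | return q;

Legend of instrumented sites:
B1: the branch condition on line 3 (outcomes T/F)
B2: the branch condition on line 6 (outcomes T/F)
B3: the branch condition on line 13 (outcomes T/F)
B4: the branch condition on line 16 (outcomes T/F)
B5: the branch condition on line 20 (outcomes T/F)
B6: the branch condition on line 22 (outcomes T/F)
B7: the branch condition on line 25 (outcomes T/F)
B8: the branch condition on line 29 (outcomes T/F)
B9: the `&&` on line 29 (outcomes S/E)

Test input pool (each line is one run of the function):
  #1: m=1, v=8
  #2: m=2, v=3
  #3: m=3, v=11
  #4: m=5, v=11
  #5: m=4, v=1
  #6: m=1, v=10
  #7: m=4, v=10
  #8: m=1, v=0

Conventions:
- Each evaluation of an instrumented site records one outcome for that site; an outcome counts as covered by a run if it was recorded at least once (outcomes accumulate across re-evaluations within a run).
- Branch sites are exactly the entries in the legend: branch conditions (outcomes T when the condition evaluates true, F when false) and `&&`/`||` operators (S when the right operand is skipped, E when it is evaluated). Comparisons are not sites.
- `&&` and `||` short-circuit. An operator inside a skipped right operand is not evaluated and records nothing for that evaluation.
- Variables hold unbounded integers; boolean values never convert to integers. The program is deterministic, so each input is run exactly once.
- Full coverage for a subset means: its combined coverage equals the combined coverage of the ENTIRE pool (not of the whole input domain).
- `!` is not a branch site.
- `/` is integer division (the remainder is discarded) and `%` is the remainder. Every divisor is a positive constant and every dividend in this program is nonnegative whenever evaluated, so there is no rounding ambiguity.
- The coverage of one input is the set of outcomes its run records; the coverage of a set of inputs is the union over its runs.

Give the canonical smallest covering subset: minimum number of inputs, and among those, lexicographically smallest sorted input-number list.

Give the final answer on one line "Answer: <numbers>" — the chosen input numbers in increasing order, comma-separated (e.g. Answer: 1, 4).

input #1 (m=1, v=8): events B1->F, B3->T, B4->T, B5->T, B9->S, B8->F; covers B1=F, B3=T, B4=T, B5=T, B8=F, B9=S
input #2 (m=2, v=3): events B1->F, B3->T, B4->F, B5->F, B6->F, B9->S, B8->F; covers B1=F, B3=T, B4=F, B5=F, B6=F, B8=F, B9=S
input #3 (m=3, v=11): events B1->T, B2->F, B3->T, B4->F, B5->F, B6->T, B7->T, B9->S, B8->F; covers B1=T, B2=F, B3=T, B4=F, B5=F, B6=T, B7=T, B8=F, B9=S
input #4 (m=5, v=11): events B1->T, B2->T, B3->F, B5->F, B6->T, B7->F, B9->E, B8->T; covers B1=T, B2=T, B3=F, B5=F, B6=T, B7=F, B8=T, B9=E
input #5 (m=4, v=1): events B1->T, B2->F, B3->F, B5->T, B9->E, B8->T; covers B1=T, B2=F, B3=F, B5=T, B8=T, B9=E
input #6 (m=1, v=10): events B1->F, B3->T, B4->T, B5->T, B9->S, B8->F; covers B1=F, B3=T, B4=T, B5=T, B8=F, B9=S
input #7 (m=4, v=10): events B1->T, B2->F, B3->F, B5->T, B9->E, B8->T; covers B1=T, B2=F, B3=F, B5=T, B8=T, B9=E
input #8 (m=1, v=0): events B1->F, B3->T, B4->T, B5->T, B9->S, B8->F; covers B1=F, B3=T, B4=T, B5=T, B8=F, B9=S
the full pool covers 18 outcomes: B1=T, B1=F, B2=T, B2=F, B3=T, B3=F, B4=T, B4=F, B5=T, B5=F, B6=T, B6=F, B7=T, B7=F, B8=T, B8=F, B9=S, B9=E
every size-1 subset falls short of the 18 outcomes (best: 9/18)
every size-2 subset falls short of the 18 outcomes (best: 14/18)
every size-3 subset falls short of the 18 outcomes (best: 17/18)
inputs {1, 2, 3, 4} (size 4) cover everything; no size-4 subset with a lexicographically smaller index list covers all 18

Answer: 1, 2, 3, 4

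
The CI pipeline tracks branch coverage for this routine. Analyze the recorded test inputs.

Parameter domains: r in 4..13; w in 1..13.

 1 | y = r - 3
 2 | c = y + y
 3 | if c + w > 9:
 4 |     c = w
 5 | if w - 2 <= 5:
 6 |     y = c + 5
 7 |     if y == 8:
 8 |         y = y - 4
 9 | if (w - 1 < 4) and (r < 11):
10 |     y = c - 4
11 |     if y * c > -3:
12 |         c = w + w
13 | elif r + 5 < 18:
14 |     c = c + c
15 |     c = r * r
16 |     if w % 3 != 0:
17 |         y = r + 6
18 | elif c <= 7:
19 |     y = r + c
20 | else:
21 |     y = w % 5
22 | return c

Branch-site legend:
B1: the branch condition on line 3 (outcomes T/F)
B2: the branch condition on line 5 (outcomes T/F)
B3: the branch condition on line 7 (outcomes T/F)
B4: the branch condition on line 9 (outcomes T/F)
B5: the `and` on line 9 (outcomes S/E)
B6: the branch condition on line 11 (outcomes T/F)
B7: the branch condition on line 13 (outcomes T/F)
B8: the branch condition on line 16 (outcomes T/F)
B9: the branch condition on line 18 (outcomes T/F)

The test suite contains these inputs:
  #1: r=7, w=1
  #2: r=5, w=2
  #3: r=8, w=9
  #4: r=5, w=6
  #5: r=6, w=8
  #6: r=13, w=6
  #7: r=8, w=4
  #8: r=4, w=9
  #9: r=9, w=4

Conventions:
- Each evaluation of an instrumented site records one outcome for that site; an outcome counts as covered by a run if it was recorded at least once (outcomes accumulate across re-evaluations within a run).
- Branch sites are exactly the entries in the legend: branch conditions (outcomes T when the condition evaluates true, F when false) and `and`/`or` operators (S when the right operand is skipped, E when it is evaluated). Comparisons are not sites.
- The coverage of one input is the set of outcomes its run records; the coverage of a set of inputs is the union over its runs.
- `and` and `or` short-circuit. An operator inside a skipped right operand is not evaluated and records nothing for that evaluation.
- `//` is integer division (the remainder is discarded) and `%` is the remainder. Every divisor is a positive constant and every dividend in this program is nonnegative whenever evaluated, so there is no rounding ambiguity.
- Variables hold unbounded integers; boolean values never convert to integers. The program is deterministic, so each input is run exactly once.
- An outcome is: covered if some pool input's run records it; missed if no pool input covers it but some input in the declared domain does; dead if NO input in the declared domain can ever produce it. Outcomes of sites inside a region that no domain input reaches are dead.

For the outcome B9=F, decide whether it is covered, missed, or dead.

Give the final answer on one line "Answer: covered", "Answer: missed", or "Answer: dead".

no pool input records B9=F
but domain input (r=13, w=8) does record it -> reachable, so missed

Answer: missed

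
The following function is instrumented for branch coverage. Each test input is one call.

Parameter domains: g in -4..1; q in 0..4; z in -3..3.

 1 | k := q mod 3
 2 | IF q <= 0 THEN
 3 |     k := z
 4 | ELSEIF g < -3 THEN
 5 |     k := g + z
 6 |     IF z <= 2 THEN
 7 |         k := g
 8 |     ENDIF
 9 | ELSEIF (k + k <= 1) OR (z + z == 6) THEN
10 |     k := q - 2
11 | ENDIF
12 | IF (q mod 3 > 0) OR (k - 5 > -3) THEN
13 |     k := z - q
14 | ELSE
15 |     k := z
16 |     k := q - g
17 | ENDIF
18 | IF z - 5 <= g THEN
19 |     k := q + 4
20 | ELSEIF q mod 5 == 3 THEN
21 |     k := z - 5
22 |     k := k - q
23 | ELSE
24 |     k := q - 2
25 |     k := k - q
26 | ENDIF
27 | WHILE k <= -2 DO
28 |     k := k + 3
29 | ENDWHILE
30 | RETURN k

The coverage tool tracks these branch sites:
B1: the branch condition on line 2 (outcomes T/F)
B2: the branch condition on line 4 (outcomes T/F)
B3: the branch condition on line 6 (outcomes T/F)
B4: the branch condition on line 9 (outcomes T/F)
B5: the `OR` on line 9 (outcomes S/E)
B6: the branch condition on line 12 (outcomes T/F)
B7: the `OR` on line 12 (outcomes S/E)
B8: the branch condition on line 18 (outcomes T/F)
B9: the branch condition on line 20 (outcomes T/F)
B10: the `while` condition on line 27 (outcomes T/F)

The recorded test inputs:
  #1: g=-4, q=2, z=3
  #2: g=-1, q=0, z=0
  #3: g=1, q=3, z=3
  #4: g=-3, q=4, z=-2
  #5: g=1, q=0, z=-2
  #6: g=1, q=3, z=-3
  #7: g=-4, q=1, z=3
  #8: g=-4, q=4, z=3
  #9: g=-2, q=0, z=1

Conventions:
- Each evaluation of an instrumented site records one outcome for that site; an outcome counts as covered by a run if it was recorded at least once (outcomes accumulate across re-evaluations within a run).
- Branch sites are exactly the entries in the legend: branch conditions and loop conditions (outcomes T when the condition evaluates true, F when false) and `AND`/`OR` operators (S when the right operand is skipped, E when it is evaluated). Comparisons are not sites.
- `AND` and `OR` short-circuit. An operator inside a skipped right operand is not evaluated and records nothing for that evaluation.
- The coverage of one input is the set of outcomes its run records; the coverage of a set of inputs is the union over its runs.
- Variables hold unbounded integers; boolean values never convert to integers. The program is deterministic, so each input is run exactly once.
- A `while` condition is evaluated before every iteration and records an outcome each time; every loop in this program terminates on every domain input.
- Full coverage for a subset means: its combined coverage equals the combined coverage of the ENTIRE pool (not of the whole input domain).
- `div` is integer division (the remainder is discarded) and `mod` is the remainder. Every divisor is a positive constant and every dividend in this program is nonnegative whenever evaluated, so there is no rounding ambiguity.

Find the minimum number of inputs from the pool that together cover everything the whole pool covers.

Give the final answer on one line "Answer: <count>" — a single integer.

input #1 (g=-4, q=2, z=3): covers B1=F, B2=T, B3=F, B6=T, B7=S, B8=F, B9=F, B10=T, B10=F
input #2 (g=-1, q=0, z=0): covers B1=T, B6=F, B7=E, B8=T, B10=F
input #3 (g=1, q=3, z=3): covers B1=F, B2=F, B4=T, B5=S, B6=F, B7=E, B8=T, B10=F
input #4 (g=-3, q=4, z=-2): covers B1=F, B2=F, B4=F, B5=E, B6=T, B7=S, B8=T, B10=F
input #5 (g=1, q=0, z=-2): covers B1=T, B6=F, B7=E, B8=T, B10=F
input #6 (g=1, q=3, z=-3): covers B1=F, B2=F, B4=T, B5=S, B6=F, B7=E, B8=T, B10=F
input #7 (g=-4, q=1, z=3): covers B1=F, B2=T, B3=F, B6=T, B7=S, B8=F, B9=F, B10=T, B10=F
input #8 (g=-4, q=4, z=3): covers B1=F, B2=T, B3=F, B6=T, B7=S, B8=F, B9=F, B10=T, B10=F
input #9 (g=-2, q=0, z=1): covers B1=T, B6=F, B7=E, B8=T, B10=F
the full pool covers 18 outcomes: B1=T, B1=F, B2=T, B2=F, B3=F, B4=T, B4=F, B5=S, B5=E, B6=T, B6=F, B7=S, B7=E, B8=T, B8=F, B9=F, B10=T, B10=F
no size-1 subset reaches all 18 outcomes (best union: 9/18)
no size-2 subset reaches all 18 outcomes (best union: 15/18)
no size-3 subset reaches all 18 outcomes (best union: 17/18)
at size 4, {1, 2, 3, 4} reaches all 18 outcomes; every lexicographically earlier size-4 subset fails

Answer: 4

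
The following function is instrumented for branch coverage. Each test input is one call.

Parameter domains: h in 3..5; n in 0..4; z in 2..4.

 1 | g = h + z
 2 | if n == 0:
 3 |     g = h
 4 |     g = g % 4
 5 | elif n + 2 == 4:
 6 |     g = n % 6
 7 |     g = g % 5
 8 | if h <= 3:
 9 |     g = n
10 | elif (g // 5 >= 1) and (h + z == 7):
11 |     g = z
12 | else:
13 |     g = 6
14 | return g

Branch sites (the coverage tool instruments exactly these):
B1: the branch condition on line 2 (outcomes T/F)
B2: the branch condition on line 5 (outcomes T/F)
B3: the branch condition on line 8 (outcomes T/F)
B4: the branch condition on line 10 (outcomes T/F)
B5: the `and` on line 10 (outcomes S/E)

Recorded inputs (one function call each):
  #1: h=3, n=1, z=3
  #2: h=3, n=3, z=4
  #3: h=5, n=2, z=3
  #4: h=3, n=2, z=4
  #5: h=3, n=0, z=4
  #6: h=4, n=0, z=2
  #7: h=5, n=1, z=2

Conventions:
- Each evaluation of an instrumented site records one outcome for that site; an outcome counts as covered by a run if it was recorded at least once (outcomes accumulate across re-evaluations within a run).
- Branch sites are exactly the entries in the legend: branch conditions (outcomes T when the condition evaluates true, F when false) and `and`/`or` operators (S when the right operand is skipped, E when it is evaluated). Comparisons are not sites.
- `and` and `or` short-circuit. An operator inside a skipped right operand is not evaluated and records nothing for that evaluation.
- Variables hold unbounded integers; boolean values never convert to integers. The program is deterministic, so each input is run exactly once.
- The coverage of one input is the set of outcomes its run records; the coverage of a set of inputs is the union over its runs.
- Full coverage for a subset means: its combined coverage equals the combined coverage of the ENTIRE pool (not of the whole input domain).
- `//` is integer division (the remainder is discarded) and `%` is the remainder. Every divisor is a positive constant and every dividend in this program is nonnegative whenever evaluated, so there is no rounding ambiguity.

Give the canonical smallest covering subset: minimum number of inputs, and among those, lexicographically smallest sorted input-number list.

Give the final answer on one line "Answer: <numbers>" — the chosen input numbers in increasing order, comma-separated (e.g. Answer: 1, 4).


run #1 (h=3, n=1, z=3) records B1=F, B2=F, B3=T
run #2 (h=3, n=3, z=4) records B1=F, B2=F, B3=T
run #3 (h=5, n=2, z=3) records B1=F, B2=T, B3=F, B4=F, B5=S
run #4 (h=3, n=2, z=4) records B1=F, B2=T, B3=T
run #5 (h=3, n=0, z=4) records B1=T, B3=T
run #6 (h=4, n=0, z=2) records B1=T, B3=F, B4=F, B5=S
run #7 (h=5, n=1, z=2) records B1=F, B2=F, B3=F, B4=T, B5=E
pool-wide coverage (10 outcomes): B1=T, B1=F, B2=T, B2=F, B3=T, B3=F, B4=T, B4=F, B5=S, B5=E
checked all size-1 subsets: none covers 10 outcomes (max 5/10)
checked all size-2 subsets: none covers 10 outcomes (max 8/10)
inputs {3, 5, 7} (size 3) cover everything; no size-3 subset with a lexicographically smaller index list covers all 10
Answer: 3, 5, 7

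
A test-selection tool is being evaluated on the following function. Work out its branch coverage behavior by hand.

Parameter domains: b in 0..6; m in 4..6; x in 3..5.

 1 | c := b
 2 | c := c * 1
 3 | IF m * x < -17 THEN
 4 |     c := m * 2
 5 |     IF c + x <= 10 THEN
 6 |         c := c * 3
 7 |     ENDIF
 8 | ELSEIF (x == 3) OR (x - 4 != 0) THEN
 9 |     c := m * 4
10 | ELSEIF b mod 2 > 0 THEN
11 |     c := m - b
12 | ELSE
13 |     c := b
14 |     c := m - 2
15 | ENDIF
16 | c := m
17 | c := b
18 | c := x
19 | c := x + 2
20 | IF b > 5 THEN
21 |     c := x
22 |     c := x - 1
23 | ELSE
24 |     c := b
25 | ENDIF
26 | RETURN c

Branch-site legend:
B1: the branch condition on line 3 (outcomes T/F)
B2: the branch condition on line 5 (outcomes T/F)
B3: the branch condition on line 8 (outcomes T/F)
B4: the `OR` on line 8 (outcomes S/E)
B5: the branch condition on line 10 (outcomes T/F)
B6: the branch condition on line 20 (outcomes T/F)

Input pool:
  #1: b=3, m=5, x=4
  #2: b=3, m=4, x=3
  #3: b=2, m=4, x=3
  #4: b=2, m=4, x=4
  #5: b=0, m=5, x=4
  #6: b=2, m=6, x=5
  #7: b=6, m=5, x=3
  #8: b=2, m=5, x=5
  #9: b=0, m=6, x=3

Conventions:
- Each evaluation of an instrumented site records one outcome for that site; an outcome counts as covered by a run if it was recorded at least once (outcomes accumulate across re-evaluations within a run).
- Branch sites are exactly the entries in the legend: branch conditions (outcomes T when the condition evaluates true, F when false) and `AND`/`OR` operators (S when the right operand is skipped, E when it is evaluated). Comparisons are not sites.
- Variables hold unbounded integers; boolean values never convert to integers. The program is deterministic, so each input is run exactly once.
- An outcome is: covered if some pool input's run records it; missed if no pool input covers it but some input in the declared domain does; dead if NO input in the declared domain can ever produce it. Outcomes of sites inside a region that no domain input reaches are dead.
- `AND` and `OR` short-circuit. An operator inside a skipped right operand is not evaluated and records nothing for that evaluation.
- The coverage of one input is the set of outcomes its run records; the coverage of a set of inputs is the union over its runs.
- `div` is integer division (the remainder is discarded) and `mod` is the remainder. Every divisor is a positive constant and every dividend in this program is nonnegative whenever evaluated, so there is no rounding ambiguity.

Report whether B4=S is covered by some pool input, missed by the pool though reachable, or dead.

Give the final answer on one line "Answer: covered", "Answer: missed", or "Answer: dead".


B4=S is recorded by pool input(s) 2, 3, 7, 9 -> covered
Answer: covered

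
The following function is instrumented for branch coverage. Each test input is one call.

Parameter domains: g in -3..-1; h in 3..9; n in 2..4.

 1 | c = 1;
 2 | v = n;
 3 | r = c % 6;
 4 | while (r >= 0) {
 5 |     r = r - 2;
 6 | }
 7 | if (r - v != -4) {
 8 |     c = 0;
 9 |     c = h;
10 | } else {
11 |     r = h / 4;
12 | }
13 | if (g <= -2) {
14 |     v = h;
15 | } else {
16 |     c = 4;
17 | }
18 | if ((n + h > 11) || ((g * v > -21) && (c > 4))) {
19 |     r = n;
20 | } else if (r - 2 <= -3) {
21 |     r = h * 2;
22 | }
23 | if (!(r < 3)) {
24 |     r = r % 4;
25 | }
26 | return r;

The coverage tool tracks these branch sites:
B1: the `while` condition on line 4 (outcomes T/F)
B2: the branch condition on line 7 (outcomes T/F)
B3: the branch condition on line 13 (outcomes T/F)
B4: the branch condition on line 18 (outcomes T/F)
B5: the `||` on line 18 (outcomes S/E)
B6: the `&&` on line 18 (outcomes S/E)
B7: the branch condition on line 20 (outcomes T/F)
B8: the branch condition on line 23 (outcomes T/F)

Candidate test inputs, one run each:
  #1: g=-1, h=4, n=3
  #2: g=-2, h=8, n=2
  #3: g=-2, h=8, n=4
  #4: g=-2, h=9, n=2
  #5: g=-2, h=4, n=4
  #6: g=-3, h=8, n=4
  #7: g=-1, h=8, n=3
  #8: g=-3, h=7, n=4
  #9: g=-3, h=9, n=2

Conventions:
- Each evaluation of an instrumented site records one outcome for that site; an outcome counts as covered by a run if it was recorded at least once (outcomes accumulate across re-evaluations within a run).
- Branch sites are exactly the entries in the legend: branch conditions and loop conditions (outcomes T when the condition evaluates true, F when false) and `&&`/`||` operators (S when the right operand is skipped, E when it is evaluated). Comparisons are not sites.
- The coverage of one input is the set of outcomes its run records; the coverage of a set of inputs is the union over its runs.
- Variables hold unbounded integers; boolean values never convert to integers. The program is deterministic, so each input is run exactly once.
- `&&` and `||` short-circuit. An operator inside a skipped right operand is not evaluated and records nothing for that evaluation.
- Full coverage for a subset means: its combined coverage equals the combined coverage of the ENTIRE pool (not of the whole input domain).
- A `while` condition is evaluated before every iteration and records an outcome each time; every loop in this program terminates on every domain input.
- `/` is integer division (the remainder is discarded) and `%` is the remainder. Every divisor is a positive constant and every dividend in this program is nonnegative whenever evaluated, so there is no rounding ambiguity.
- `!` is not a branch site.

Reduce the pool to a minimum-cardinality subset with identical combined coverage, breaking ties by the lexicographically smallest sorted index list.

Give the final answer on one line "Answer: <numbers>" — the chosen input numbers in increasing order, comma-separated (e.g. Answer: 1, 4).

input #1 (g=-1, h=4, n=3): covers B1=T, B1=F, B2=F, B3=F, B4=F, B5=E, B6=E, B7=F, B8=F
input #2 (g=-2, h=8, n=2): covers B1=T, B1=F, B2=T, B3=T, B4=T, B5=E, B6=E, B8=F
input #3 (g=-2, h=8, n=4): covers B1=T, B1=F, B2=T, B3=T, B4=T, B5=S, B8=T
input #4 (g=-2, h=9, n=2): covers B1=T, B1=F, B2=T, B3=T, B4=T, B5=E, B6=E, B8=F
input #5 (g=-2, h=4, n=4): covers B1=T, B1=F, B2=T, B3=T, B4=F, B5=E, B6=E, B7=T, B8=T
input #6 (g=-3, h=8, n=4): covers B1=T, B1=F, B2=T, B3=T, B4=T, B5=S, B8=T
input #7 (g=-1, h=8, n=3): covers B1=T, B1=F, B2=F, B3=F, B4=F, B5=E, B6=E, B7=F, B8=F
input #8 (g=-3, h=7, n=4): covers B1=T, B1=F, B2=T, B3=T, B4=F, B5=E, B6=S, B7=T, B8=T
input #9 (g=-3, h=9, n=2): covers B1=T, B1=F, B2=T, B3=T, B4=F, B5=E, B6=S, B7=T, B8=T
union over all inputs: B1=T, B1=F, B2=T, B2=F, B3=T, B3=F, B4=T, B4=F, B5=S, B5=E, B6=S, B6=E, B7=T, B7=F, B8=T, B8=F (16 outcomes)
every size-1 subset falls short of the 16 outcomes (best: 9/16)
every size-2 subset falls short of the 16 outcomes (best: 14/16)
inputs {1, 3, 8} (size 3) cover everything; no size-3 subset with a lexicographically smaller index list covers all 16

Answer: 1, 3, 8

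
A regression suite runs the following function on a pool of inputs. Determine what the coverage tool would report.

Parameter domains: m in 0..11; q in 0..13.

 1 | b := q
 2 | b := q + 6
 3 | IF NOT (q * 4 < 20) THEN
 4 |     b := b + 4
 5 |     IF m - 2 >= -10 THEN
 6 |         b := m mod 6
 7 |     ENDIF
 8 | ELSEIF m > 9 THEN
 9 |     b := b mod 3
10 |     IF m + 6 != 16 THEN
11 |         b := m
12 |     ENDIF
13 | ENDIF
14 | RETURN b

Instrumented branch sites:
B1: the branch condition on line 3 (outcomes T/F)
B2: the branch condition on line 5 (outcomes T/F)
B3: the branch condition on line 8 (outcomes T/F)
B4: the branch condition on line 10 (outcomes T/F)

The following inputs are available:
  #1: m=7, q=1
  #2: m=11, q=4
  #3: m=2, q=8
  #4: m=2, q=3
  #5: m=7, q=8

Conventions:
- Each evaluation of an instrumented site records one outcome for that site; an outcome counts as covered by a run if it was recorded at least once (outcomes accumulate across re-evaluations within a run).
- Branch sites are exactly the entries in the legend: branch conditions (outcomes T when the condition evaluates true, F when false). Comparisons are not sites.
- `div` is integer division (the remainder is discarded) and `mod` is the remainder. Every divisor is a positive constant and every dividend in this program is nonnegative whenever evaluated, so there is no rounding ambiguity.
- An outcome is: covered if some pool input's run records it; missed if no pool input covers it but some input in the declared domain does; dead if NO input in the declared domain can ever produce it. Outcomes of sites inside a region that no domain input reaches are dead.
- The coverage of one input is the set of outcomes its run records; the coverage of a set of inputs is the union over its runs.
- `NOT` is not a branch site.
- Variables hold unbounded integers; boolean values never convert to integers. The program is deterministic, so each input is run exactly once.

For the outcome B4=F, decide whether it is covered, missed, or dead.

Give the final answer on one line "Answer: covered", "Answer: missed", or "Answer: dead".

no pool input records B4=F
but domain input (m=10, q=0) does record it -> reachable, so missed

Answer: missed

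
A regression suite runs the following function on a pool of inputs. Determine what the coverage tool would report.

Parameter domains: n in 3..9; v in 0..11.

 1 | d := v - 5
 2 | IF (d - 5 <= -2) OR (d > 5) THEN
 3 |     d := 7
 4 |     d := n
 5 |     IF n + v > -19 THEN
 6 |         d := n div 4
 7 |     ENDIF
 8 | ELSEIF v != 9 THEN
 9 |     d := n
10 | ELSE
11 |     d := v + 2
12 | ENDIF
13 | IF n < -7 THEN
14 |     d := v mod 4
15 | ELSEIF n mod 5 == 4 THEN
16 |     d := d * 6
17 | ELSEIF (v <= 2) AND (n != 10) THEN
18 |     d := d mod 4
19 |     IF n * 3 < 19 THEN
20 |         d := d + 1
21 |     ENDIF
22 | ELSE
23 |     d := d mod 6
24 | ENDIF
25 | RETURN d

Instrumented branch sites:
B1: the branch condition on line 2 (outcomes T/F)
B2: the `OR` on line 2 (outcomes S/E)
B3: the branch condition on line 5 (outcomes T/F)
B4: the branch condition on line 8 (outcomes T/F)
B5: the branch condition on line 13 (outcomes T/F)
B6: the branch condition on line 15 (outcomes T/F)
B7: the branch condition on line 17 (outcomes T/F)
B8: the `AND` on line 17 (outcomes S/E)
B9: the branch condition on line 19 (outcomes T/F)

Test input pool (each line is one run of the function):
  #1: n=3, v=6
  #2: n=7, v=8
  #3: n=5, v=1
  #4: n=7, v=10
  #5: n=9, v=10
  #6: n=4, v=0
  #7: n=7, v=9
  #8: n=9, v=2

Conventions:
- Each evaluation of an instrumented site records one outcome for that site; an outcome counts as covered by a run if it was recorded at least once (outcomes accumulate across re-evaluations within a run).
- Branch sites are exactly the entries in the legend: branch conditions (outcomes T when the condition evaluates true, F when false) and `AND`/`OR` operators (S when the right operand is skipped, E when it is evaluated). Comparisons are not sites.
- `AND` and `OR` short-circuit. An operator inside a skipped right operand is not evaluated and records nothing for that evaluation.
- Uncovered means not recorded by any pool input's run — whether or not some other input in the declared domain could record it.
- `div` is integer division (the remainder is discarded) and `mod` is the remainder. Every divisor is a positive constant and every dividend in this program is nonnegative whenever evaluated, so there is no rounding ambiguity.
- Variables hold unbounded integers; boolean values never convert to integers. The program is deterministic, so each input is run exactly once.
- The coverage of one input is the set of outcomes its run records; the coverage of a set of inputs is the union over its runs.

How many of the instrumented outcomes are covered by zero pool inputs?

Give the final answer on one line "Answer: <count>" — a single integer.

run #1 (n=3, v=6) runs B2->S, B1->T, B3->T, B5->F, B6->F, B8->S, B7->F; records B1=T, B2=S, B3=T, B5=F, B6=F, B7=F, B8=S
run #2 (n=7, v=8) runs B2->S, B1->T, B3->T, B5->F, B6->F, B8->S, B7->F; records B1=T, B2=S, B3=T, B5=F, B6=F, B7=F, B8=S
run #3 (n=5, v=1) runs B2->S, B1->T, B3->T, B5->F, B6->F, B8->E, B7->T, B9->T; records B1=T, B2=S, B3=T, B5=F, B6=F, B7=T, B8=E, B9=T
run #4 (n=7, v=10) runs B2->E, B1->F, B4->T, B5->F, B6->F, B8->S, B7->F; records B1=F, B2=E, B4=T, B5=F, B6=F, B7=F, B8=S
run #5 (n=9, v=10) runs B2->E, B1->F, B4->T, B5->F, B6->T; records B1=F, B2=E, B4=T, B5=F, B6=T
run #6 (n=4, v=0) runs B2->S, B1->T, B3->T, B5->F, B6->T; records B1=T, B2=S, B3=T, B5=F, B6=T
run #7 (n=7, v=9) runs B2->E, B1->F, B4->F, B5->F, B6->F, B8->S, B7->F; records B1=F, B2=E, B4=F, B5=F, B6=F, B7=F, B8=S
run #8 (n=9, v=2) runs B2->S, B1->T, B3->T, B5->F, B6->T; records B1=T, B2=S, B3=T, B5=F, B6=T
union over the pool: B1=T, B1=F, B2=S, B2=E, B3=T, B4=T, B4=F, B5=F, B6=T, B6=F, B7=T, B7=F, B8=S, B8=E, B9=T
uncovered (3 of 18): B3=F, B5=T, B9=F

Answer: 3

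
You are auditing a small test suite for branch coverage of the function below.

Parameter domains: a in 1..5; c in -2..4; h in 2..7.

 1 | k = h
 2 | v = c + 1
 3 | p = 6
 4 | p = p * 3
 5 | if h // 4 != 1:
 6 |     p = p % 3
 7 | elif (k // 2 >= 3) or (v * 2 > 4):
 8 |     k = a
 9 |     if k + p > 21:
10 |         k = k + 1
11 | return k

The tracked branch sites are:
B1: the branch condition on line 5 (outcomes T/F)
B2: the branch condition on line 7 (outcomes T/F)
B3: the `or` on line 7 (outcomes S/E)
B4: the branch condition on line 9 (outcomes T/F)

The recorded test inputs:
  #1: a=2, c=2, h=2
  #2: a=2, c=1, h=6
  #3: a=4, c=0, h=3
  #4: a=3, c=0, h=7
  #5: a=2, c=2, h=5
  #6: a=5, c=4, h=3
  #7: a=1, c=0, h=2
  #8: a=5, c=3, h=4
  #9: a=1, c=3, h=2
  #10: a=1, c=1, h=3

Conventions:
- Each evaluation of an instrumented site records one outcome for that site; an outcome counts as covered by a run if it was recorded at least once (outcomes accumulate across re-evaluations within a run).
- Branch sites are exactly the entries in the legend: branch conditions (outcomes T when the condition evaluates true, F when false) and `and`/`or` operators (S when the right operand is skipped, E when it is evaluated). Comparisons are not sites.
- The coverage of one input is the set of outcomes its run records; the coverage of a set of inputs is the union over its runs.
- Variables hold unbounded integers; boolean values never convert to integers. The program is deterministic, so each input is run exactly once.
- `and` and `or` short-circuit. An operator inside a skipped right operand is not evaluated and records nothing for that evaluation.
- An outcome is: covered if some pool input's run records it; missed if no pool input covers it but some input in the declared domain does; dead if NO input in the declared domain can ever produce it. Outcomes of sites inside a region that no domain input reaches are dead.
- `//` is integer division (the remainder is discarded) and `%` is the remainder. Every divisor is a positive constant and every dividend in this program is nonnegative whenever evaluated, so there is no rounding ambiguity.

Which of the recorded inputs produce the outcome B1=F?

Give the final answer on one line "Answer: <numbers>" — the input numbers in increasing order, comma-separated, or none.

input #1 (a=2, c=2, h=2): never hits B1=F
input #2 (a=2, c=1, h=6): hits B1=F
input #3 (a=4, c=0, h=3): never hits B1=F
input #4 (a=3, c=0, h=7): hits B1=F
input #5 (a=2, c=2, h=5): hits B1=F
input #6 (a=5, c=4, h=3): never hits B1=F
input #7 (a=1, c=0, h=2): never hits B1=F
input #8 (a=5, c=3, h=4): hits B1=F
input #9 (a=1, c=3, h=2): never hits B1=F
input #10 (a=1, c=1, h=3): never hits B1=F

Answer: 2, 4, 5, 8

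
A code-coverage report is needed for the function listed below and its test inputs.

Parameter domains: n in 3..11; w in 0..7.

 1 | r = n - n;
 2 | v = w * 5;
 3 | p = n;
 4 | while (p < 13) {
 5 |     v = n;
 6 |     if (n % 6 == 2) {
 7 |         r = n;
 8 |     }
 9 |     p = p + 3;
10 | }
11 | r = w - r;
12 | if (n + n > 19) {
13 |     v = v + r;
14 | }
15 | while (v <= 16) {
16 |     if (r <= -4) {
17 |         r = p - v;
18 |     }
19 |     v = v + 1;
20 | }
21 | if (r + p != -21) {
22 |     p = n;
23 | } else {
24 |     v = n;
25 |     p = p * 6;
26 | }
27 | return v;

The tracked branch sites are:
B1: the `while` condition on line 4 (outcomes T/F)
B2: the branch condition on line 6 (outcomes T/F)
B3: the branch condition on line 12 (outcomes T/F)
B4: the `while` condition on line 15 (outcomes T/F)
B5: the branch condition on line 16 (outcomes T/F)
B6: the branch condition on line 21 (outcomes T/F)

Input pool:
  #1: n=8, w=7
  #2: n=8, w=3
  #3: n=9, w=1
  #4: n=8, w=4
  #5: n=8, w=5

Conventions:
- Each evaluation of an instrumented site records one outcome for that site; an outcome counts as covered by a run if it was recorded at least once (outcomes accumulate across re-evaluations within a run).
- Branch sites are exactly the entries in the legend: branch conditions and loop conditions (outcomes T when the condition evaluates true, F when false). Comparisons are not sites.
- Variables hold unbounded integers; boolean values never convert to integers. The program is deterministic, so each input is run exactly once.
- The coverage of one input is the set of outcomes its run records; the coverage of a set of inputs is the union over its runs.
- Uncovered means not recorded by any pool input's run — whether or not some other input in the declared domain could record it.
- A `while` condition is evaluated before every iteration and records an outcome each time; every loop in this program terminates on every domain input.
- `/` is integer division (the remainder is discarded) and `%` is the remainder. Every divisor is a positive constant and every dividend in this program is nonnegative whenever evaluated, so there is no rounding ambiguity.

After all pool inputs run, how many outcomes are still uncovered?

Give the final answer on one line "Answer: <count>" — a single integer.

input #1, n=8, w=7: events B1->T, B2->T, B1->T, B2->T, B1->F, B3->F, B4->T, B5->F, B4->T, B5->F, B4->T, B5->F, B4->T, B5->F, ...; outcomes B1=T, B1=F, B2=T, B3=F, B4=T, B4=F, B5=F, B6=T
input #2, n=8, w=3: events B1->T, B2->T, B1->T, B2->T, B1->F, B3->F, B4->T, B5->T, B4->T, B5->F, B4->T, B5->F, B4->T, B5->F, ...; outcomes B1=T, B1=F, B2=T, B3=F, B4=T, B4=F, B5=T, B5=F, B6=T
input #3, n=9, w=1: events B1->T, B2->F, B1->T, B2->F, B1->F, B3->F, B4->T, B5->F, B4->T, B5->F, B4->T, B5->F, B4->T, B5->F, ...; outcomes B1=T, B1=F, B2=F, B3=F, B4=T, B4=F, B5=F, B6=T
input #4, n=8, w=4: events B1->T, B2->T, B1->T, B2->T, B1->F, B3->F, B4->T, B5->T, B4->T, B5->F, B4->T, B5->F, B4->T, B5->F, ...; outcomes B1=T, B1=F, B2=T, B3=F, B4=T, B4=F, B5=T, B5=F, B6=T
input #5, n=8, w=5: events B1->T, B2->T, B1->T, B2->T, B1->F, B3->F, B4->T, B5->F, B4->T, B5->F, B4->T, B5->F, B4->T, B5->F, ...; outcomes B1=T, B1=F, B2=T, B3=F, B4=T, B4=F, B5=F, B6=T
union over the pool: B1=T, B1=F, B2=T, B2=F, B3=F, B4=T, B4=F, B5=T, B5=F, B6=T
uncovered (2 of 12): B3=T, B6=F

Answer: 2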